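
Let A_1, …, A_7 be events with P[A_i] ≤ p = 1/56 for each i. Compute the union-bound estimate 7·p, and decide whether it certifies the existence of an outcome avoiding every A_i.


Union bound: P[∪_{i=1}^{7} A_i] ≤ Σ_i P[A_i] ≤ 7·p = 7·(1/56) = 1/8.
Numerically: 1/8 ≈ 0.125.
Is 1/8 < 1? YES.
Since P[∪ A_i] ≤ 1/8 < 1, the complement has P[∩ A_i^c] ≥ 1 − 1/8 = 7/8 > 0, so some outcome avoids every A_i.

7·p = 1/8 ≈ 0.125; existence CERTIFIED by the union bound.


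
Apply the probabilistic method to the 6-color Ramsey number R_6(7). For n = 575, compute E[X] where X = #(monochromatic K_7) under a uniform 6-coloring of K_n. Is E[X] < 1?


E[X] = C(575, 7) · 6^{1 − 21} = 3974871393896975 · 6^{−20} = 3974871393896975/3656158440062976.
As a reduced fraction: E[X] = 3974871393896975/3656158440062976 ≈ 1.08717.
Is E[X] < 1? NO.
Since E[X] ≥ 1, the first-moment bound is inconclusive at n = 575; it does NOT by itself certify R_6(7) > 575.

E[X] = 3974871393896975/3656158440062976 ≈ 1.08717; E[X] ≥ 1; first-moment method inconclusive here.


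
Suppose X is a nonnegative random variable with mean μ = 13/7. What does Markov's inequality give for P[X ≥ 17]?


μ = E[X] = 13/7, a = 17.
Markov: P[X ≥ 17] ≤ μ/a = (13/7)/17 = 13/119.
Numerically: ≈ 0.10924.
(Since a = 17 > μ = 1.85714, the bound 13/119 is < 1 and informative.)

P[X ≥ 17] ≤ 13/119 ≈ 0.10924.


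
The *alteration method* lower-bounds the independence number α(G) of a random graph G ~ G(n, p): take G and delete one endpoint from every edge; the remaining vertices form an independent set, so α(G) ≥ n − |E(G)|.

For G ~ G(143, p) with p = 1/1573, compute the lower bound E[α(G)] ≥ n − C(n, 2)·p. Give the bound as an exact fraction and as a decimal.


E[|E(G)|] = C(143, 2)·p = 10153 · (1/1573) = 71/11.
E[α(G)] ≥ n − E[|E(G)|] = 143 − 71/11 = 1502/11.
Numerically: ≈ 136.54545.
(This is only a lower bound; the true E[α(G)] may be larger.)

E[α(G)] ≥ 1502/11 ≈ 136.54545.


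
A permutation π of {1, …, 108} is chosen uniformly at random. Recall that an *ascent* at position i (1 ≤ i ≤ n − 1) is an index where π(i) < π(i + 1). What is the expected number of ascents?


Write X = Σ X_I over i = 1, …, 107, with X_I the indicator of one ascent.
There are 107 indicators.
For each fixed i, the pair (π(i), π(i+1)) is a uniformly random ordered pair of distinct values from {1, …, 108}; by symmetry P[π(i) < π(i+1)] = 1/2.
By linearity: E[X] = 107 · (1/2) = (108 − 1) · (1/2) = 107/2 ≈ 53.5000.

E[X] = 107/2 = 53.5000.


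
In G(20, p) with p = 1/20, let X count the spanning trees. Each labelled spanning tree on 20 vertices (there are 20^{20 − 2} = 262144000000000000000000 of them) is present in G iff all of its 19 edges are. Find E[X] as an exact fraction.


K_20 has 20^{20 − 2} = 262144000000000000000000 labelled spanning trees.
For each such spanning tree H, let X_H = 1 if all 19 edges of H are present in G. Then P[X_H = 1] = p^{19} = (1/20)^{19} = 1/5242880000000000000000000.
By linearity of expectation: E[X] = Σ_H E[X_H] = 262144000000000000000000 · p^{19} = 262144000000000000000000 · 1/5242880000000000000000000 = 1/20.
Numerically: E[X] ≈ 0.05.

E[X] = 262144000000000000000000 · (1/20)^{19} = 1/20 ≈ 0.05.


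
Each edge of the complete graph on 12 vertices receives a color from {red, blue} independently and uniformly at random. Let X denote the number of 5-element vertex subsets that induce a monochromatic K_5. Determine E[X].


Let X = Σ_S X_S over the C(12, 5) = 792 subsets S of size 5, where X_S = 1 if the K_5 on S is monochromatic.
For a fixed S, the K_5 on S has C(5, 2) = 10 edges. P[all 10 edges red] = (1/2)^10, and likewise for blue, so P[monochromatic] = 2·(1/2)^10 = 2^{1 − 10} = 1/512.
By linearity of expectation: E[X] = C(12, 5) · 2^{1 − 10} = 792 · 1/512 = 99/64.
Numerically: E[X] ≈ 1.5469.

E[X] = C(12,5)·2^(1−C(5,2)) = 99/64 ≈ 1.5469.


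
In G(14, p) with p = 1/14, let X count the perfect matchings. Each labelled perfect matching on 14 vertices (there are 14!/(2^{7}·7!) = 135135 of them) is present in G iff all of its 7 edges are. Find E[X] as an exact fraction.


K_14 has 14!/(2^{7}·7!) = 135135 labelled perfect matchings.
For each such perfect matching H, let X_H = 1 if all 7 edges of H are present in G. Then P[X_H = 1] = p^{7} = (1/14)^{7} = 1/105413504.
Summing the indicators: E[X] = Σ_H E[X_H] = 135135 · p^{7} = 135135 · 1/105413504 = 19305/15059072.
Numerically: E[X] ≈ 0.00128.

E[X] = 135135 · (1/14)^{7} = 19305/15059072 ≈ 0.00128.


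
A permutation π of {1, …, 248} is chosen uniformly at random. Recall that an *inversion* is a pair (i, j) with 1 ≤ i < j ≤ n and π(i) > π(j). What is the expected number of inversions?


Write X = Σ X_I over the C(248, 2) = 30628 pairs i < j, with X_I the indicator of one inversion.
There are 30628 indicators.
For each fixed pair i < j, the values π(i) and π(j) are two distinct elements of {1, …, 248} in uniformly random order; by symmetry P[π(i) > π(j)] = 1/2.
By linearity: E[X] = 30628 · (1/2) = C(248, 2) · (1/2) = 30628/2 = 15314 ≈ 15314.0000.

E[X] = 15314 = 15314.0000.


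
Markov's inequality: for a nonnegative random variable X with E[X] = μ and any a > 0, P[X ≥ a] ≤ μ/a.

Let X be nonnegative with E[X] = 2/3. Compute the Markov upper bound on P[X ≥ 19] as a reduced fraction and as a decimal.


μ = E[X] = 2/3, a = 19.
Markov: P[X ≥ 19] ≤ μ/a = (2/3)/19 = 2/57.
Numerically: ≈ 0.035088.
(Since a = 19 > μ = 0.666667, the bound 2/57 is < 1 and informative.)

P[X ≥ 19] ≤ 2/57 ≈ 0.035088.


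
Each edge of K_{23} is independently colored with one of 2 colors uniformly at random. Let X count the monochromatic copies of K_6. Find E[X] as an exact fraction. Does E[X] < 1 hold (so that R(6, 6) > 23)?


E[X] = C(23, 6) · 2^{1 − 15} = 100947 · 2^{−14} = 100947/16384.
As a reduced fraction: E[X] = 100947/16384 ≈ 6.1613.
Is E[X] < 1? NO.
Since E[X] ≥ 1, the first-moment bound is inconclusive at n = 23; it does NOT by itself certify R(6, 6) > 23.

E[X] = 100947/16384 ≈ 6.1613; E[X] ≥ 1; first-moment method inconclusive here.


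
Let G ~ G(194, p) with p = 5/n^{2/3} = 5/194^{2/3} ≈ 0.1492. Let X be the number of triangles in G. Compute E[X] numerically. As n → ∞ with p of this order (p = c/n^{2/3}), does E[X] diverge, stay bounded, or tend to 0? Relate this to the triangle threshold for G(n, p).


Number of potential triangles: C(194, 3) = 1198144.
Each occurs with probability p³ ≈ (0.1492)³ ≈ 3.3212881e-03.
By linearity: E[X] = C(194, 3)·p³ ≈ 1198144 · 3.3212881e-03 ≈ 3979.38144.
Since α = 2/3 < 1, p = c/n^{2/3} ≫ 1/n is above the triangle threshold p ~ 1/n. Asymptotically E[X] ~ (c³/6)·n^{3(1−α)} = (5³/6)·n^{1} → ∞; triangles are abundant w.h.p.

E[X] ≈ 3979.38144; in regime p = Θ(1/n^{2/3}) E[X] diverges (above the triangle threshold p ~ 1/n).


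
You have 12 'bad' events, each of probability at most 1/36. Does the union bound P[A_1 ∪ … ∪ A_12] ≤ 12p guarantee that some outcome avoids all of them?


Union bound: P[∪_{i=1}^{12} A_i] ≤ Σ_i P[A_i] ≤ 12·p = 12·(1/36) = 1/3.
Numerically: 1/3 ≈ 0.33333.
Is 1/3 < 1? YES.
Since P[∪ A_i] ≤ 1/3 < 1, the complement has P[∩ A_i^c] ≥ 1 − 1/3 = 2/3 > 0, so some outcome avoids every A_i.

12·p = 1/3 ≈ 0.33333; existence CERTIFIED by the union bound.


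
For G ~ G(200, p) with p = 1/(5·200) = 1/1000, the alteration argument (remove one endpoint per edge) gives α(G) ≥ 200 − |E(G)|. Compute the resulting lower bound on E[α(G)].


E[|E(G)|] = C(200, 2)·p = 19900 · (1/1000) = 199/10.
E[α(G)] ≥ n − E[|E(G)|] = 200 − 199/10 = 1801/10.
Numerically: ≈ 180.100.
(This is only a lower bound; the true E[α(G)] may be larger.)

E[α(G)] ≥ 1801/10 ≈ 180.100.


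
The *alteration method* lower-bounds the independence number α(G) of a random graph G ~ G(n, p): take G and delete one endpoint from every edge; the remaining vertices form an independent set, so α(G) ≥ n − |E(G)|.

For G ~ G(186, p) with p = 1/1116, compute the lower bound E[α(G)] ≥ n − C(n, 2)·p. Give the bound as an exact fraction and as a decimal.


E[|E(G)|] = C(186, 2)·p = 17205 · (1/1116) = 185/12.
E[α(G)] ≥ n − E[|E(G)|] = 186 − 185/12 = 2047/12.
Numerically: ≈ 170.58333.
(This is only a lower bound; the true E[α(G)] may be larger.)

E[α(G)] ≥ 2047/12 ≈ 170.58333.


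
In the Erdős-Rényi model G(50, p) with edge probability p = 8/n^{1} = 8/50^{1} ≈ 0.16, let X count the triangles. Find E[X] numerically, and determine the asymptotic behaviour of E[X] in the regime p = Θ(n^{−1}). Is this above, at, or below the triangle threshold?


Number of potential triangles: C(50, 3) = 19600.
Each occurs with probability p³ ≈ (0.16)³ ≈ 4.096000e-03.
By linearity: E[X] = C(50, 3)·p³ ≈ 19600 · 4.096000e-03 ≈ 80.2816.
Here α = 1, so p = 8/n is exactly at the triangle threshold p ~ 1/n. Asymptotically E[X] → c³/6 = 8³/6 = 256/3 ≈ 85.3333, a bounded constant. In this regime the triangle count is asymptotically Poisson(c³/6).

E[X] ≈ 80.2816; in regime p = Θ(1/n^{1}) E[X] stays bounded (at the triangle threshold p ~ 1/n).


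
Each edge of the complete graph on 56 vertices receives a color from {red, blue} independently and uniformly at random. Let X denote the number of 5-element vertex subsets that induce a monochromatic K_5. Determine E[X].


Let X = Σ_S X_S over the C(56, 5) = 3819816 subsets S of size 5, where X_S = 1 if the K_5 on S is monochromatic.
For a fixed S, the K_5 on S has C(5, 2) = 10 edges. P[all 10 edges red] = (1/2)^10, and likewise for blue, so P[monochromatic] = 2·(1/2)^10 = 2^{1 − 10} = 1/512.
By linearity of expectation: E[X] = C(56, 5) · 2^{1 − 10} = 3819816 · 1/512 = 477477/64.
Numerically: E[X] ≈ 7460.578125.

E[X] = C(56,5)·2^(1−C(5,2)) = 477477/64 ≈ 7460.578125.


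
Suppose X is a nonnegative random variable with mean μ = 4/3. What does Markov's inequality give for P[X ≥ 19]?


μ = E[X] = 4/3, a = 19.
Markov: P[X ≥ 19] ≤ μ/a = (4/3)/19 = 4/57.
Numerically: ≈ 0.0702.
(Since a = 19 > μ = 1.3333, the bound 4/57 is < 1 and informative.)

P[X ≥ 19] ≤ 4/57 ≈ 0.0702.


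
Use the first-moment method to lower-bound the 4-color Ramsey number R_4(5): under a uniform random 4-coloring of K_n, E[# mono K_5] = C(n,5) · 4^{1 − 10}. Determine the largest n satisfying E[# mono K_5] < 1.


We need C(n, 5) · 4^{1 − 10} < 1, i.e. C(n, 5) < 4^{10 − 1} = 262144.
Check values of n near the boundary:
  n = 28: C(28, 5) = 98280; 98280 < 262144? YES
  n = 29: C(29, 5) = 118755; 118755 < 262144? YES
  n = 30: C(30, 5) = 142506; 142506 < 262144? YES
  n = 31: C(31, 5) = 169911; 169911 < 262144? YES
  n = 32: C(32, 5) = 201376; 201376 < 262144? YES
  n = 33: C(33, 5) = 237336; 237336 < 262144? YES
  n = 34: C(34, 5) = 278256; 278256 < 262144? NO
  n = 35: C(35, 5) = 324632; 324632 < 262144? NO
The largest n with C(n, 5) < 262144 is n = 33 (where E[X] = 29667/32768 ≈ 0.9054). Hence R_4(5) > 33, i.e. R_4(5) ≥ 34.

Largest n = 33; hence R_4(5) > 33.


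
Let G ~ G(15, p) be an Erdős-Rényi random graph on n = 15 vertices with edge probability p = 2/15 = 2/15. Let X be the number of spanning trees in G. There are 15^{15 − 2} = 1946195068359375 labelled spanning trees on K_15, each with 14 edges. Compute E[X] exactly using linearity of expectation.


K_15 has 15^{15 − 2} = 1946195068359375 labelled spanning trees.
For each such spanning tree H, let X_H = 1 if all 14 edges of H are present in G. Then P[X_H = 1] = p^{14} = (2/15)^{14} = 16384/29192926025390625.
By linearity of expectation: E[X] = Σ_H E[X_H] = 1946195068359375 · p^{14} = 1946195068359375 · 16384/29192926025390625 = 16384/15.
Numerically: E[X] ≈ 1092.3.

E[X] = 1946195068359375 · (2/15)^{14} = 16384/15 ≈ 1092.3.


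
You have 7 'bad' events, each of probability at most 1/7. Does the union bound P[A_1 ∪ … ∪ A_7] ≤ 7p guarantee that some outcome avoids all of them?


Union bound: P[∪_{i=1}^{7} A_i] ≤ Σ_i P[A_i] ≤ 7·p = 7·(1/7) = 1.
Numerically: 1 ≈ 1.00000.
Is 1 < 1? NO.
Since the bound 1 is ≥ 1, the union bound is uninformative here; it does NOT by itself certify existence.

7·p = 1 ≈ 1.00000; existence NOT certified by the union bound.


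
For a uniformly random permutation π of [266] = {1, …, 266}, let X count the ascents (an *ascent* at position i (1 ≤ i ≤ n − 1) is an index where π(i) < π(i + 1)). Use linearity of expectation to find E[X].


Write X = Σ X_I over i = 1, …, 265, with X_I the indicator of one ascent.
There are 265 indicators.
For each fixed i, the pair (π(i), π(i+1)) is a uniformly random ordered pair of distinct values from {1, …, 266}; by symmetry P[π(i) < π(i+1)] = 1/2.
By linearity: E[X] = 265 · (1/2) = (266 − 1) · (1/2) = 265/2 ≈ 132.50000.

E[X] = 265/2 = 132.50000.


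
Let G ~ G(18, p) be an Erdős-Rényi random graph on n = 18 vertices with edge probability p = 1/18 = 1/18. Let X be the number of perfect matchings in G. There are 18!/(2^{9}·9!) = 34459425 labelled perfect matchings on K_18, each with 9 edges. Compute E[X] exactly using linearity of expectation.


K_18 has 18!/(2^{9}·9!) = 34459425 labelled perfect matchings.
For each such perfect matching H, let X_H = 1 if all 9 edges of H are present in G. Then P[X_H = 1] = p^{9} = (1/18)^{9} = 1/198359290368.
Summing the indicators: E[X] = Σ_H E[X_H] = 34459425 · p^{9} = 34459425 · 1/198359290368 = 425425/2448880128.
Numerically: E[X] ≈ 0.0001737.

E[X] = 34459425 · (1/18)^{9} = 425425/2448880128 ≈ 0.0001737.


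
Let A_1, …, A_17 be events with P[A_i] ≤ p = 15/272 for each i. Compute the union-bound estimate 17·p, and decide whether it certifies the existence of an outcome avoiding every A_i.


Union bound: P[∪_{i=1}^{17} A_i] ≤ Σ_i P[A_i] ≤ 17·p = 17·(15/272) = 15/16.
Numerically: 15/16 ≈ 0.93750.
Is 15/16 < 1? YES.
Since P[∪ A_i] ≤ 15/16 < 1, the complement has P[∩ A_i^c] ≥ 1 − 15/16 = 1/16 > 0, so some outcome avoids every A_i.

17·p = 15/16 ≈ 0.93750; existence CERTIFIED by the union bound.


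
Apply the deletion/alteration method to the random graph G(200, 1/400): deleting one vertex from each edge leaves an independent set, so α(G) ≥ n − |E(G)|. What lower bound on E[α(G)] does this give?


E[|E(G)|] = C(200, 2)·p = 19900 · (1/400) = 199/4.
E[α(G)] ≥ n − E[|E(G)|] = 200 − 199/4 = 601/4.
Numerically: ≈ 150.250.
(This is only a lower bound; the true E[α(G)] may be larger.)

E[α(G)] ≥ 601/4 ≈ 150.250.


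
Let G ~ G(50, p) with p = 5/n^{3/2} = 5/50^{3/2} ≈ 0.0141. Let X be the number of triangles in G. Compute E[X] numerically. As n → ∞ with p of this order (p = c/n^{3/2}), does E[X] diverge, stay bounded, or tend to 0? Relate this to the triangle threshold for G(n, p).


Number of potential triangles: C(50, 3) = 19600.
Each occurs with probability p³ ≈ (0.0141)³ ≈ 2.82843e-06.
By linearity: E[X] = C(50, 3)·p³ ≈ 19600 · 2.82843e-06 ≈ 0.055.
Since α = 3/2 > 1, p = c/n^{3/2} = o(1/n) is below the triangle threshold p ~ 1/n. Asymptotically E[X] ~ (c³/6)·n^{3(1−α)} = (5³/6)·n^{-1.5} → 0, so by Markov's inequality G has no triangles w.h.p.

E[X] ≈ 0.055; in regime p = Θ(1/n^{3/2}) E[X] tends to 0 (below the triangle threshold p ~ 1/n).


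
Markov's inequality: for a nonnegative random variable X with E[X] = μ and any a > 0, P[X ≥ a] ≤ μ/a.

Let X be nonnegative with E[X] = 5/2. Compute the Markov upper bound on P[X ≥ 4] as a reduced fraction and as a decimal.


μ = E[X] = 5/2, a = 4.
Markov: P[X ≥ 4] ≤ μ/a = (5/2)/4 = 5/8.
Numerically: ≈ 0.625.
(Since a = 4 > μ = 2.500, the bound 5/8 is < 1 and informative.)

P[X ≥ 4] ≤ 5/8 ≈ 0.625.


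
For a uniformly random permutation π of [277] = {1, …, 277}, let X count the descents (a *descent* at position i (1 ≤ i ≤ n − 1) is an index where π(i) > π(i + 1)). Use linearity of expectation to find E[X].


Write X = Σ X_I over i = 1, …, 276, with X_I the indicator of one descent.
There are 276 indicators.
For each fixed i, the pair (π(i), π(i+1)) is a uniformly random ordered pair of distinct values from {1, …, 277}; by symmetry P[π(i) > π(i+1)] = 1/2.
By linearity: E[X] = 276 · (1/2) = (277 − 1) · (1/2) = 138 ≈ 138.000.

E[X] = 138 = 138.000.


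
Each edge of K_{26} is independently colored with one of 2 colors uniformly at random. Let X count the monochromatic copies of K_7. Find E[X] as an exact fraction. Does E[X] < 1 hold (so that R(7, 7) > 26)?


E[X] = C(26, 7) · 2^{1 − 21} = 657800 · 2^{−20} = 657800/1048576.
As a reduced fraction: E[X] = 82225/131072 ≈ 0.6273.
Is E[X] < 1? YES.
Since E[X] < 1, there exists a 2-coloring of K_{26} with no monochromatic K_7; hence R(7, 7) > 26.

E[X] = 82225/131072 ≈ 0.6273; E[X] < 1, so R(7, 7) > 26.


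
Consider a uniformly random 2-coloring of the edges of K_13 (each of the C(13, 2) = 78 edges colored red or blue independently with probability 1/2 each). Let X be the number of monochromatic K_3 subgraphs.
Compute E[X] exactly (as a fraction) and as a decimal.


Let X = Σ_S X_S over the C(13, 3) = 286 subsets S of size 3, where X_S = 1 if the K_3 on S is monochromatic.
For a fixed S, the K_3 on S has C(3, 2) = 3 edges. P[all 3 edges red] = (1/2)^3, and likewise for blue, so P[monochromatic] = 2·(1/2)^3 = 2^{1 − 3} = 1/4.
By linearity of expectation: E[X] = C(13, 3) · 2^{1 − 3} = 286 · 1/4 = 143/2.
Numerically: E[X] ≈ 71.5000.

E[X] = C(13,3)·2^(1−C(3,2)) = 143/2 ≈ 71.5000.


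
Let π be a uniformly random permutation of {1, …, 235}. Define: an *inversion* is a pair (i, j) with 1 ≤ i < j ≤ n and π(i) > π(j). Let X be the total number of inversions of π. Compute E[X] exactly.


Write X = Σ X_I over the C(235, 2) = 27495 pairs i < j, with X_I the indicator of one inversion.
There are 27495 indicators.
For each fixed pair i < j, the values π(i) and π(j) are two distinct elements of {1, …, 235} in uniformly random order; by symmetry P[π(i) > π(j)] = 1/2.
By linearity: E[X] = 27495 · (1/2) = C(235, 2) · (1/2) = 27495/2 = 27495/2 ≈ 13747.5000.

E[X] = 27495/2 = 13747.5000.


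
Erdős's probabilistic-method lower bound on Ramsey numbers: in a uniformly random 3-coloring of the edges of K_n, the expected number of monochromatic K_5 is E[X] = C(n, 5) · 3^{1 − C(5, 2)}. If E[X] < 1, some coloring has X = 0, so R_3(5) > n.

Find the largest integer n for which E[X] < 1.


We need C(n, 5) · 3^{1 − 10} < 1, i.e. C(n, 5) < 3^{10 − 1} = 19683.
Check values of n near the boundary:
  n = 19: C(19, 5) = 11628; 11628 < 19683? YES
  n = 20: C(20, 5) = 15504; 15504 < 19683? YES
  n = 21: C(21, 5) = 20349; 20349 < 19683? NO
  n = 22: C(22, 5) = 26334; 26334 < 19683? NO
The largest n with C(n, 5) < 19683 is n = 20 (where E[X] = 5168/6561 ≈ 0.788). Hence R_3(5) > 20, i.e. R_3(5) ≥ 21.

Largest n = 20; hence R_3(5) > 20.


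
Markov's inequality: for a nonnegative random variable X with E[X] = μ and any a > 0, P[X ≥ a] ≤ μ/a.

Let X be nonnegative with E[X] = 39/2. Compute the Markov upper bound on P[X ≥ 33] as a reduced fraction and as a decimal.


μ = E[X] = 39/2, a = 33.
Markov: P[X ≥ 33] ≤ μ/a = (39/2)/33 = 13/22.
Numerically: ≈ 0.590909.
(Since a = 33 > μ = 19.500000, the bound 13/22 is < 1 and informative.)

P[X ≥ 33] ≤ 13/22 ≈ 0.590909.


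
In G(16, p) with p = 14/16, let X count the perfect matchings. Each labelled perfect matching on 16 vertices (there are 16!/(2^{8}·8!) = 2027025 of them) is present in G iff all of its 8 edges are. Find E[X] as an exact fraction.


K_16 has 16!/(2^{8}·8!) = 2027025 labelled perfect matchings.
For each such perfect matching H, let X_H = 1 if all 8 edges of H are present in G. Then P[X_H = 1] = p^{8} = (7/8)^{8} = 5764801/16777216.
By linearity of expectation: E[X] = Σ_H E[X_H] = 2027025 · p^{8} = 2027025 · 5764801/16777216 = 11685395747025/16777216.
Numerically: E[X] ≈ 6.965e+05.

E[X] = 2027025 · (7/8)^{8} = 11685395747025/16777216 ≈ 6.965e+05.


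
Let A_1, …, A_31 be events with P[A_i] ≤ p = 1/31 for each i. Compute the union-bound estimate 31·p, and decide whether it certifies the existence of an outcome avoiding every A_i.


Union bound: P[∪_{i=1}^{31} A_i] ≤ Σ_i P[A_i] ≤ 31·p = 31·(1/31) = 1.
Numerically: 1 ≈ 1.000.
Is 1 < 1? NO.
Since the bound 1 is ≥ 1, the union bound is uninformative here; it does NOT by itself certify existence.

31·p = 1 ≈ 1.000; existence NOT certified by the union bound.


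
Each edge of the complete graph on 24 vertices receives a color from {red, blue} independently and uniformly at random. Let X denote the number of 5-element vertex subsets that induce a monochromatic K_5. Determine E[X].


Let X = Σ_S X_S over the C(24, 5) = 42504 subsets S of size 5, where X_S = 1 if the K_5 on S is monochromatic.
For a fixed S, the K_5 on S has C(5, 2) = 10 edges. P[all 10 edges red] = (1/2)^10, and likewise for blue, so P[monochromatic] = 2·(1/2)^10 = 2^{1 − 10} = 1/512.
Summing: E[X] = C(24, 5) · 2^{1 − 10} = 42504 · 1/512 = 5313/64.
Numerically: E[X] ≈ 83.016.

E[X] = C(24,5)·2^(1−C(5,2)) = 5313/64 ≈ 83.016.


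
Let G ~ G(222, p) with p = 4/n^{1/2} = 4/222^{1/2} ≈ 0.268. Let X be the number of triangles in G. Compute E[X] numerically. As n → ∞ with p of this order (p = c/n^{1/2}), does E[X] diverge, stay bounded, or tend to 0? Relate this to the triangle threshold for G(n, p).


Number of potential triangles: C(222, 3) = 1798940.
Each occurs with probability p³ ≈ (0.268)³ ≈ 1.93486e-02.
By linearity: E[X] = C(222, 3)·p³ ≈ 1798940 · 1.93486e-02 ≈ 34807.048.
Since α = 1/2 < 1, p = c/n^{1/2} ≫ 1/n is above the triangle threshold p ~ 1/n. Asymptotically E[X] ~ (c³/6)·n^{3(1−α)} = (4³/6)·n^{1.5} → ∞; triangles are abundant w.h.p.

E[X] ≈ 34807.048; in regime p = Θ(1/n^{1/2}) E[X] diverges (above the triangle threshold p ~ 1/n).


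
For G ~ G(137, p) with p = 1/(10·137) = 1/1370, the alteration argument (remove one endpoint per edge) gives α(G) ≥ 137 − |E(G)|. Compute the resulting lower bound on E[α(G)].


E[|E(G)|] = C(137, 2)·p = 9316 · (1/1370) = 34/5.
E[α(G)] ≥ n − E[|E(G)|] = 137 − 34/5 = 651/5.
Numerically: ≈ 130.200.
(This is only a lower bound; the true E[α(G)] may be larger.)

E[α(G)] ≥ 651/5 ≈ 130.200.


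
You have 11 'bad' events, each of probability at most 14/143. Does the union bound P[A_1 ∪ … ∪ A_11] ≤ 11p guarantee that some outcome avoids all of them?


Union bound: P[∪_{i=1}^{11} A_i] ≤ Σ_i P[A_i] ≤ 11·p = 11·(14/143) = 14/13.
Numerically: 14/13 ≈ 1.0769231.
Is 14/13 < 1? NO.
Since the bound 14/13 is ≥ 1, the union bound is uninformative here; it does NOT by itself certify existence.

11·p = 14/13 ≈ 1.0769231; existence NOT certified by the union bound.


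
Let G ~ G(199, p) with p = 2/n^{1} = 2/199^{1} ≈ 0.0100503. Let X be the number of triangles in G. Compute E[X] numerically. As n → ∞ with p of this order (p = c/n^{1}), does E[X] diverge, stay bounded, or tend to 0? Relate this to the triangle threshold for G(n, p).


Number of potential triangles: C(199, 3) = 1293699.
Each occurs with probability p³ ≈ (0.0100503)³ ≈ 1.01515126e-06.
By linearity: E[X] = C(199, 3)·p³ ≈ 1293699 · 1.01515126e-06 ≈ 1.313300.
Here α = 1, so p = 2/n is exactly at the triangle threshold p ~ 1/n. Asymptotically E[X] → c³/6 = 2³/6 = 4/3 ≈ 1.333333, a bounded constant. In this regime the triangle count is asymptotically Poisson(c³/6).

E[X] ≈ 1.313300; in regime p = Θ(1/n^{1}) E[X] stays bounded (at the triangle threshold p ~ 1/n).


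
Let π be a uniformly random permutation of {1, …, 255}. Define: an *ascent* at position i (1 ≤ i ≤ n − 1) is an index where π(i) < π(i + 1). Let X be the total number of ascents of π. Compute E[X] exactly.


Write X = Σ X_I over i = 1, …, 254, with X_I the indicator of one ascent.
There are 254 indicators.
For each fixed i, the pair (π(i), π(i+1)) is a uniformly random ordered pair of distinct values from {1, …, 255}; by symmetry P[π(i) < π(i+1)] = 1/2.
By linearity: E[X] = 254 · (1/2) = (255 − 1) · (1/2) = 127 ≈ 127.000000.

E[X] = 127 = 127.000000.


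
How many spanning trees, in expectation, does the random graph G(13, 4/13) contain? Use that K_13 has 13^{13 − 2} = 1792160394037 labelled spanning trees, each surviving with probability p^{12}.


K_13 has 13^{13 − 2} = 1792160394037 labelled spanning trees.
For each such spanning tree H, let X_H = 1 if all 12 edges of H are present in G. Then P[X_H = 1] = p^{12} = (4/13)^{12} = 16777216/23298085122481.
By linearity: E[X] = Σ_H E[X_H] = 1792160394037 · p^{12} = 1792160394037 · 16777216/23298085122481 = 16777216/13.
Numerically: E[X] ≈ 1.29056e+06.

E[X] = 1792160394037 · (4/13)^{12} = 16777216/13 ≈ 1.29056e+06.


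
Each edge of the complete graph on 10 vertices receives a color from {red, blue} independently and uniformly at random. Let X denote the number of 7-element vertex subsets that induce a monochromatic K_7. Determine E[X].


Let X = Σ_S X_S over the C(10, 7) = 120 subsets S of size 7, where X_S = 1 if the K_7 on S is monochromatic.
For a fixed S, the K_7 on S has C(7, 2) = 21 edges. P[all 21 edges red] = (1/2)^21, and likewise for blue, so P[monochromatic] = 2·(1/2)^21 = 2^{1 − 21} = 1/1048576.
Summing: E[X] = C(10, 7) · 2^{1 − 21} = 120 · 1/1048576 = 15/131072.
Numerically: E[X] ≈ 0.0001.

E[X] = C(10,7)·2^(1−C(7,2)) = 15/131072 ≈ 0.0001.


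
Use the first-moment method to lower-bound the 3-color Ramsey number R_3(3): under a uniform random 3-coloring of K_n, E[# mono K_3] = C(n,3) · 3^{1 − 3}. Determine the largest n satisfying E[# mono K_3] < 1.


We need C(n, 3) · 3^{1 − 3} < 1, i.e. C(n, 3) < 3^{3 − 1} = 9.
Check values of n near the boundary:
  n = 3: C(3, 3) = 1; 1 < 9? YES
  n = 4: C(4, 3) = 4; 4 < 9? YES
  n = 5: C(5, 3) = 10; 10 < 9? NO
The largest n with C(n, 3) < 9 is n = 4 (where E[X] = 4/9 ≈ 0.444444). Hence R_3(3) > 4, i.e. R_3(3) ≥ 5.

Largest n = 4; hence R_3(3) > 4.


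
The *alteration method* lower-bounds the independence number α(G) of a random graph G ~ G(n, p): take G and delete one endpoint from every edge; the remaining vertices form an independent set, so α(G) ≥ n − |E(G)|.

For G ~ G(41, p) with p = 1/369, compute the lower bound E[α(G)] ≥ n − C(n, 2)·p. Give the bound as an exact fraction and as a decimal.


E[|E(G)|] = C(41, 2)·p = 820 · (1/369) = 20/9.
E[α(G)] ≥ n − E[|E(G)|] = 41 − 20/9 = 349/9.
Numerically: ≈ 38.777778.
(This is only a lower bound; the true E[α(G)] may be larger.)

E[α(G)] ≥ 349/9 ≈ 38.777778.


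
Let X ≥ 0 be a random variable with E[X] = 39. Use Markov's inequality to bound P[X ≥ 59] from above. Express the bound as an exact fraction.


μ = E[X] = 39, a = 59.
Markov: P[X ≥ 59] ≤ μ/a = (39)/59 = 39/59.
Numerically: ≈ 0.66102.
(Since a = 59 > μ = 39.00000, the bound 39/59 is < 1 and informative.)

P[X ≥ 59] ≤ 39/59 ≈ 0.66102.


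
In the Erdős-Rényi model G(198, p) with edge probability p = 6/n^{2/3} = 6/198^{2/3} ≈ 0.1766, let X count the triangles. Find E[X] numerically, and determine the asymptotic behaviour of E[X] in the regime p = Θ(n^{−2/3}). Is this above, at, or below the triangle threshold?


Number of potential triangles: C(198, 3) = 1274196.
Each occurs with probability p³ ≈ (0.1766)³ ≈ 5.509642e-03.
By linearity: E[X] = C(198, 3)·p³ ≈ 1274196 · 5.509642e-03 ≈ 7020.3636.
Since α = 2/3 < 1, p = c/n^{2/3} ≫ 1/n is above the triangle threshold p ~ 1/n. Asymptotically E[X] ~ (c³/6)·n^{3(1−α)} = (6³/6)·n^{1} → ∞; triangles are abundant w.h.p.

E[X] ≈ 7020.3636; in regime p = Θ(1/n^{2/3}) E[X] diverges (above the triangle threshold p ~ 1/n).


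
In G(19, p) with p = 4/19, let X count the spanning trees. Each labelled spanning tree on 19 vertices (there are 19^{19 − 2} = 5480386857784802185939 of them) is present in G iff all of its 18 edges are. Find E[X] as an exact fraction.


K_19 has 19^{19 − 2} = 5480386857784802185939 labelled spanning trees.
For each such spanning tree H, let X_H = 1 if all 18 edges of H are present in G. Then P[X_H = 1] = p^{18} = (4/19)^{18} = 68719476736/104127350297911241532841.
Summing the indicators: E[X] = Σ_H E[X_H] = 5480386857784802185939 · p^{18} = 5480386857784802185939 · 68719476736/104127350297911241532841 = 68719476736/19.
Numerically: E[X] ≈ 3.62e+09.

E[X] = 5480386857784802185939 · (4/19)^{18} = 68719476736/19 ≈ 3.62e+09.


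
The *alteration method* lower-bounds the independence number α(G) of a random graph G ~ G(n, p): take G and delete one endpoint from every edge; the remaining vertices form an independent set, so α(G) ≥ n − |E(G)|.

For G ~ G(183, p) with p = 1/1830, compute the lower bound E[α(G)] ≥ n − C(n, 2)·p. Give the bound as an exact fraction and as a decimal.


E[|E(G)|] = C(183, 2)·p = 16653 · (1/1830) = 91/10.
E[α(G)] ≥ n − E[|E(G)|] = 183 − 91/10 = 1739/10.
Numerically: ≈ 173.900000.
(This is only a lower bound; the true E[α(G)] may be larger.)

E[α(G)] ≥ 1739/10 ≈ 173.900000.


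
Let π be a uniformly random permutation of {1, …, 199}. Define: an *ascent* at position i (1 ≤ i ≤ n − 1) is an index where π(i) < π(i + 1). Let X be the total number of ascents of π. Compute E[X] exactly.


Write X = Σ X_I over i = 1, …, 198, with X_I the indicator of one ascent.
There are 198 indicators.
For each fixed i, the pair (π(i), π(i+1)) is a uniformly random ordered pair of distinct values from {1, …, 199}; by symmetry P[π(i) < π(i+1)] = 1/2.
By linearity: E[X] = 198 · (1/2) = (199 − 1) · (1/2) = 99 ≈ 99.00000.

E[X] = 99 = 99.00000.


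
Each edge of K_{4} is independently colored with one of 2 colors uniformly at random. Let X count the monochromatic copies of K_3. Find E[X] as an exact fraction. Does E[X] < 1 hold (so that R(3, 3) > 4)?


E[X] = C(4, 3) · 2^{1 − 3} = 4 · 2^{−2} = 4/4.
As a reduced fraction: E[X] = 1 ≈ 1.0000.
Is E[X] < 1? NO.
Since E[X] ≥ 1, the first-moment bound is inconclusive at n = 4; it does NOT by itself certify R(3, 3) > 4.

E[X] = 1 ≈ 1.0000; E[X] ≥ 1; first-moment method inconclusive here.


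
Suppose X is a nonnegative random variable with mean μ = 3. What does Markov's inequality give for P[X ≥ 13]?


μ = E[X] = 3, a = 13.
Markov: P[X ≥ 13] ≤ μ/a = (3)/13 = 3/13.
Numerically: ≈ 0.231.
(Since a = 13 > μ = 3.000, the bound 3/13 is < 1 and informative.)

P[X ≥ 13] ≤ 3/13 ≈ 0.231.


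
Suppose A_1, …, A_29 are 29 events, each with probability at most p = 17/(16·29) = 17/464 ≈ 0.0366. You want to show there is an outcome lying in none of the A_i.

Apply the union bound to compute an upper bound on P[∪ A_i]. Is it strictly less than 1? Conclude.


Union bound: P[∪_{i=1}^{29} A_i] ≤ Σ_i P[A_i] ≤ 29·p = 29·(17/464) = 17/16.
Numerically: 17/16 ≈ 1.0625.
Is 17/16 < 1? NO.
Since the bound 17/16 is ≥ 1, the union bound is uninformative here; it does NOT by itself certify existence.

29·p = 17/16 ≈ 1.0625; existence NOT certified by the union bound.


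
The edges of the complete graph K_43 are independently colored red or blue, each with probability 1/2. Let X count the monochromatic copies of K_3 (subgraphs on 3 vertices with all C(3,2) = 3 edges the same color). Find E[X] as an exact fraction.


Let X = Σ_S X_S over the C(43, 3) = 12341 subsets S of size 3, where X_S = 1 if the K_3 on S is monochromatic.
For a fixed S, the K_3 on S has C(3, 2) = 3 edges. P[all 3 edges red] = (1/2)^3, and likewise for blue, so P[monochromatic] = 2·(1/2)^3 = 2^{1 − 3} = 1/4.
By linearity: E[X] = C(43, 3) · 2^{1 − 3} = 12341 · 1/4 = 12341/4.
Numerically: E[X] ≈ 3085.250.

E[X] = C(43,3)·2^(1−C(3,2)) = 12341/4 ≈ 3085.250.


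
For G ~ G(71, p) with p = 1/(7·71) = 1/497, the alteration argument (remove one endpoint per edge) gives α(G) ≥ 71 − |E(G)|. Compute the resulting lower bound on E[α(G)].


E[|E(G)|] = C(71, 2)·p = 2485 · (1/497) = 5.
E[α(G)] ≥ n − E[|E(G)|] = 71 − 5 = 66.
Numerically: ≈ 66.000.
(This is only a lower bound; the true E[α(G)] may be larger.)

E[α(G)] ≥ 66 ≈ 66.000.


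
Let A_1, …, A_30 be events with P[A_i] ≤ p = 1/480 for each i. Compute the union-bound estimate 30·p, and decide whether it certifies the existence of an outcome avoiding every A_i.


Union bound: P[∪_{i=1}^{30} A_i] ≤ Σ_i P[A_i] ≤ 30·p = 30·(1/480) = 1/16.
Numerically: 1/16 ≈ 0.0625.
Is 1/16 < 1? YES.
Since P[∪ A_i] ≤ 1/16 < 1, the complement has P[∩ A_i^c] ≥ 1 − 1/16 = 15/16 > 0, so some outcome avoids every A_i.

30·p = 1/16 ≈ 0.0625; existence CERTIFIED by the union bound.


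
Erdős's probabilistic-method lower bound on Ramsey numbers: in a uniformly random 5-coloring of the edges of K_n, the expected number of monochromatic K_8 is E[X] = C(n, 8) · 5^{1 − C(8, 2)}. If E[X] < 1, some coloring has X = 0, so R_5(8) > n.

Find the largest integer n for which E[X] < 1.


We need C(n, 8) · 5^{1 − 28} < 1, i.e. C(n, 8) < 5^{28 − 1} = 7450580596923828125.
Check values of n near the boundary:
  n = 860: C(860, 8) = 7182671140665308145; 7182671140665308145 < 7450580596923828125? YES
  n = 861: C(861, 8) = 7250034996615275865; 7250034996615275865 < 7450580596923828125? YES
  n = 862: C(862, 8) = 7317951015318931845; 7317951015318931845 < 7450580596923828125? YES
  n = 863: C(863, 8) = 7386423071602617757; 7386423071602617757 < 7450580596923828125? YES
  n = 864: C(864, 8) = 7455455062926006708; 7455455062926006708 < 7450580596923828125? NO
The largest n with C(n, 8) < 7450580596923828125 is n = 863 (where E[X] = 7386423071602617757/7450580596923828125 ≈ 0.991). Hence R_5(8) > 863, i.e. R_5(8) ≥ 864.

Largest n = 863; hence R_5(8) > 863.


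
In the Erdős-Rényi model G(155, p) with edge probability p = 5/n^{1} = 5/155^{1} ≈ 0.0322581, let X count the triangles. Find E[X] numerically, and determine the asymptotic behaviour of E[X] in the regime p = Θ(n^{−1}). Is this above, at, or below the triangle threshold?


Number of potential triangles: C(155, 3) = 608685.
Each occurs with probability p³ ≈ (0.0322581)³ ≈ 3.35671847e-05.
By linearity: E[X] = C(155, 3)·p³ ≈ 608685 · 3.35671847e-05 ≈ 20.431842.
Here α = 1, so p = 5/n is exactly at the triangle threshold p ~ 1/n. Asymptotically E[X] → c³/6 = 5³/6 = 125/6 ≈ 20.833333, a bounded constant. In this regime the triangle count is asymptotically Poisson(c³/6).

E[X] ≈ 20.431842; in regime p = Θ(1/n^{1}) E[X] stays bounded (at the triangle threshold p ~ 1/n).


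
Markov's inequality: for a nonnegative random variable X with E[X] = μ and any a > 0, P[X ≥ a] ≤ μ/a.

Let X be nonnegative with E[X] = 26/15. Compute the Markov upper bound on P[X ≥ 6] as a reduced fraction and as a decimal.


μ = E[X] = 26/15, a = 6.
Markov: P[X ≥ 6] ≤ μ/a = (26/15)/6 = 13/45.
Numerically: ≈ 0.28889.
(Since a = 6 > μ = 1.73333, the bound 13/45 is < 1 and informative.)

P[X ≥ 6] ≤ 13/45 ≈ 0.28889.


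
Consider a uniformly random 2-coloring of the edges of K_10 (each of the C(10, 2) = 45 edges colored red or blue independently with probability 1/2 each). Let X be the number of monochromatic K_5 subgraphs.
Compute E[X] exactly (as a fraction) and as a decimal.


Let X = Σ_S X_S over the C(10, 5) = 252 subsets S of size 5, where X_S = 1 if the K_5 on S is monochromatic.
For a fixed S, the K_5 on S has C(5, 2) = 10 edges. P[all 10 edges red] = (1/2)^10, and likewise for blue, so P[monochromatic] = 2·(1/2)^10 = 2^{1 − 10} = 1/512.
Summing: E[X] = C(10, 5) · 2^{1 − 10} = 252 · 1/512 = 63/128.
Numerically: E[X] ≈ 0.4922.

E[X] = C(10,5)·2^(1−C(5,2)) = 63/128 ≈ 0.4922.


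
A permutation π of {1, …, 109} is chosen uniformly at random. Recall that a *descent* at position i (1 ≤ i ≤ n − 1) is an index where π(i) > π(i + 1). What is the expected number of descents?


Write X = Σ X_I over i = 1, …, 108, with X_I the indicator of one descent.
There are 108 indicators.
For each fixed i, the pair (π(i), π(i+1)) is a uniformly random ordered pair of distinct values from {1, …, 109}; by symmetry P[π(i) > π(i+1)] = 1/2.
By linearity: E[X] = 108 · (1/2) = (109 − 1) · (1/2) = 54 ≈ 54.0000.

E[X] = 54 = 54.0000.


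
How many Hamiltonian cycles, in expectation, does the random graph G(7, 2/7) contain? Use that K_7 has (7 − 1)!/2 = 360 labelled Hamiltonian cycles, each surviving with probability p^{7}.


K_7 has (7 − 1)!/2 = 360 labelled Hamiltonian cycles.
For each such Hamiltonian cycle H, let X_H = 1 if all 7 edges of H are present in G. Then P[X_H = 1] = p^{7} = (2/7)^{7} = 128/823543.
By linearity of expectation: E[X] = Σ_H E[X_H] = 360 · p^{7} = 360 · 128/823543 = 46080/823543.
Numerically: E[X] ≈ 0.05595.

E[X] = 360 · (2/7)^{7} = 46080/823543 ≈ 0.05595.


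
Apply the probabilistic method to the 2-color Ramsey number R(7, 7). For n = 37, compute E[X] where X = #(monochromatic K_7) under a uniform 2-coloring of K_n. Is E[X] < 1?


E[X] = C(37, 7) · 2^{1 − 21} = 10295472 · 2^{−20} = 10295472/1048576.
As a reduced fraction: E[X] = 643467/65536 ≈ 9.818527.
Is E[X] < 1? NO.
Since E[X] ≥ 1, the first-moment bound is inconclusive at n = 37; it does NOT by itself certify R(7, 7) > 37.

E[X] = 643467/65536 ≈ 9.818527; E[X] ≥ 1; first-moment method inconclusive here.


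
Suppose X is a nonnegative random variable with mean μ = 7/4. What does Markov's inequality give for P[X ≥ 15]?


μ = E[X] = 7/4, a = 15.
Markov: P[X ≥ 15] ≤ μ/a = (7/4)/15 = 7/60.
Numerically: ≈ 0.11667.
(Since a = 15 > μ = 1.75000, the bound 7/60 is < 1 and informative.)

P[X ≥ 15] ≤ 7/60 ≈ 0.11667.


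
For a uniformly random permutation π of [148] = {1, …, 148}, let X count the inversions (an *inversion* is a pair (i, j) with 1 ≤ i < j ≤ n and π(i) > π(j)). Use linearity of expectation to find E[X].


Write X = Σ X_I over the C(148, 2) = 10878 pairs i < j, with X_I the indicator of one inversion.
There are 10878 indicators.
For each fixed pair i < j, the values π(i) and π(j) are two distinct elements of {1, …, 148} in uniformly random order; by symmetry P[π(i) > π(j)] = 1/2.
By linearity: E[X] = 10878 · (1/2) = C(148, 2) · (1/2) = 10878/2 = 5439 ≈ 5439.000000.

E[X] = 5439 = 5439.000000.


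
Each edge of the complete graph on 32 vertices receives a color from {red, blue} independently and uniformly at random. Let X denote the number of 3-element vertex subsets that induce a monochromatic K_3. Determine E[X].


Let X = Σ_S X_S over the C(32, 3) = 4960 subsets S of size 3, where X_S = 1 if the K_3 on S is monochromatic.
For a fixed S, the K_3 on S has C(3, 2) = 3 edges. P[all 3 edges red] = (1/2)^3, and likewise for blue, so P[monochromatic] = 2·(1/2)^3 = 2^{1 − 3} = 1/4.
By linearity of expectation: E[X] = C(32, 3) · 2^{1 − 3} = 4960 · 1/4 = 1240.
Numerically: E[X] ≈ 1240.000.

E[X] = C(32,3)·2^(1−C(3,2)) = 1240 ≈ 1240.000.


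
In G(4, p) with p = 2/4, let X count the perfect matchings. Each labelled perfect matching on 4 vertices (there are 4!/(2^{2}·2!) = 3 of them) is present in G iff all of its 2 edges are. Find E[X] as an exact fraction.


K_4 has 4!/(2^{2}·2!) = 3 labelled perfect matchings.
For each such perfect matching H, let X_H = 1 if all 2 edges of H are present in G. Then P[X_H = 1] = p^{2} = (1/2)^{2} = 1/4.
Summing the indicators: E[X] = Σ_H E[X_H] = 3 · p^{2} = 3 · 1/4 = 3/4.
Numerically: E[X] ≈ 0.75.

E[X] = 3 · (1/2)^{2} = 3/4 ≈ 0.75.


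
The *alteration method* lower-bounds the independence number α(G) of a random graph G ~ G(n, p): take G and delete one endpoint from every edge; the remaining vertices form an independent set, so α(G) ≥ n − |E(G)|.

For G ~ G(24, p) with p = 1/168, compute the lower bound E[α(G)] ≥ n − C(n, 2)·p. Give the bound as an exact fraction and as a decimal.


E[|E(G)|] = C(24, 2)·p = 276 · (1/168) = 23/14.
E[α(G)] ≥ n − E[|E(G)|] = 24 − 23/14 = 313/14.
Numerically: ≈ 22.3571.
(This is only a lower bound; the true E[α(G)] may be larger.)

E[α(G)] ≥ 313/14 ≈ 22.3571.
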